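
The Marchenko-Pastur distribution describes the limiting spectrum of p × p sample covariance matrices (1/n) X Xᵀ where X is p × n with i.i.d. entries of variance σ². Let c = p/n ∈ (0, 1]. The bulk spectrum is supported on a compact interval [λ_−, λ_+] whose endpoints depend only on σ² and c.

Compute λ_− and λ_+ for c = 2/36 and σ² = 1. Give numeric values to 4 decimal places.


c = 2/36 = 0.055556; √c = 0.235702.
λ_− = σ² (1 − √c)² = 1 · (1 − 0.235702)² = 1 · (0.764298)² = 0.584151.
λ_+ = σ² (1 + √c)² = 1 · (1 + 0.235702)² = 1 · (1.235702)² = 1.526960.

Rounded to 4 decimal places: λ_− ≈ 0.5842, λ_+ ≈ 1.5270.


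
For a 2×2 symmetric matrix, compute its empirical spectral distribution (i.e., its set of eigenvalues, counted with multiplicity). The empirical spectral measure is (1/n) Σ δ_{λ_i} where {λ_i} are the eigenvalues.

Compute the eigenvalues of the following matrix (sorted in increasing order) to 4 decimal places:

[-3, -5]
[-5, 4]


Since M is real symmetric, both eigenvalues are real; they are the roots of det(λI − M) = λ² − (tr M) λ + det M.
tr M = -3 + 4 = 1.
det M = (-3)·4 − (-5)² = -12 − 25 = -37.
Characteristic polynomial: λ² − λ − 37 = 0.
Discriminant Δ = (tr M)² − 4·det M = 1 − (-148) = 149; √Δ = 12.206556.
λ = (tr M ± √Δ)/2 = (1 ± 12.206556)/2, giving (tr M − √Δ)/2 = -5.6033 and (tr M + √Δ)/2 = 6.6033.

Eigenvalues sorted in increasing order: [-5.6033, 6.6033].


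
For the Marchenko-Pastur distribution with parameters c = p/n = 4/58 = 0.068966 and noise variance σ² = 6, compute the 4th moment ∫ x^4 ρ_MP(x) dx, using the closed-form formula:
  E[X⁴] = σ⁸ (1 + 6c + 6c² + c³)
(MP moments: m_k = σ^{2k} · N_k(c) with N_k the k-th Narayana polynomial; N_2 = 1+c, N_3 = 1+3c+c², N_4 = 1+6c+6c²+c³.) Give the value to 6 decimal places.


E[X⁴] = σ⁸ (1 + 6c + 6c² + c³) (fourth MP moment). With σ² = 6 (so σ⁸ = 1296) and c = 4/58 = 0.068966: E[X⁴] = 1296 · (1 + 6·0.068966 + 6·(0.068966)² + (0.068966)³) = 1296 · 1.442659.

So E[X^4] = 1869.685514.


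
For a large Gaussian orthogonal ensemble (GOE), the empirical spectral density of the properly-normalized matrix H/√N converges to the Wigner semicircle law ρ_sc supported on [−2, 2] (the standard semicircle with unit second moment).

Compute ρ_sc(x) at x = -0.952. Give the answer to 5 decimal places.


ρ_sc(x) = (1/(2π)) √(4 − x²). With x = -0.952:
  4 − x² = 4 − (-0.952)² = 4 − 0.906304 = 3.093696.
  √(4 − x²) = 1.758891.
  1/(2π) = 0.159155.
  ρ_sc(-0.952) = 0.159155 · 1.758891 = 0.279936.

Rounded to 5 decimal places: ρ_sc(-0.952) ≈ 0.27994.


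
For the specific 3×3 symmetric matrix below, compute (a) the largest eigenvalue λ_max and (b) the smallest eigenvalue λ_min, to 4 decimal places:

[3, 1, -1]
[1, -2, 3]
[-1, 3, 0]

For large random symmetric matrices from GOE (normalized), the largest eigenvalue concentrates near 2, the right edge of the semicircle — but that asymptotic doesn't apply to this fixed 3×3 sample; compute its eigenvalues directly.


Since M is real symmetric, all three eigenvalues are real; they are the roots of det(λI − M) = λ³ − (tr M) λ² + s λ − det M, where s is the sum of the principal 2×2 minors.
tr M = 3 + (-2) + 0 = 1.
s = (3·(-2) − 1²) + (3·0 − (-1)²) + ((-2)·0 − 3²) = -7 + (-1) + (-9) = -17.
det M (expand along row 1) = 3·(-9) − 1·3 + (-1)·1 = -31.
Characteristic polynomial: λ³ − λ² − 17λ + 31 = 0.
Substitute λ = y + (tr M)/3 = y + 0.333333 to remove the quadratic term: y³ + p·y + q = 0 with p = s − (tr M)²/3 = -17.333333 and q = −2(tr M)³/27 + (tr M)·s/3 − det M = 25.259259.
Three real roots ⇒ use the trigonometric (Viète) form: r = 2√(−p/3) = 4.807402, φ = arccos(3q/(p·r)) = arccos(-0.909388) = 2.712607 rad.
y_k = r·cos(φ/3 − 2πk/3) for k = 0, 1, 2 gives y = 2.972477, 1.785859, -4.758335.
λ_k = y_k + 0.333333 gives λ = 3.3058, 2.1192, -4.4250 (check: the sum is 1.0000 = tr M).

Hence λ_max = 3.3058 and λ_min = -4.4250.


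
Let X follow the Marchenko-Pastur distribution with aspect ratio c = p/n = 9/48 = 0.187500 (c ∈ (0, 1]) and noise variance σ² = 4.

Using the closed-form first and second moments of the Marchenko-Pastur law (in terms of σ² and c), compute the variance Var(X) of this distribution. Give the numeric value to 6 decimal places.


Recall the MP moments m_1 = E[X] = σ² and m_2 = E[X²] = σ⁴ (1 + c).
m_1 = E[X] = σ² = 4, so m_1² = 16.
m_2 = E[X²] = σ⁴ (1 + c) = 16 · (1 + 0.187500) = 16 · 1.187500 = 19.000000.
(Note m_2 − m_1² simplifies to c · σ⁴ = 0.187500 · 16.)

Var(X) = m_2 − m_1² = 19.000000 − 16 = 3.000000.


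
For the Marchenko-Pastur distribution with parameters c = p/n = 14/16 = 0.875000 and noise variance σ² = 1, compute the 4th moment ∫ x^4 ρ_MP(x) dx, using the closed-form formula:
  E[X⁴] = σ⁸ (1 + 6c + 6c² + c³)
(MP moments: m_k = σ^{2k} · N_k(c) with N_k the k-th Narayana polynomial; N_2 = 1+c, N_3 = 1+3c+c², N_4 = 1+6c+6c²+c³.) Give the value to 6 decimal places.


E[X⁴] = σ⁸ (1 + 6c + 6c² + c³) (fourth MP moment). With σ² = 1 (so σ⁸ = 1) and c = 14/16 = 0.875000: E[X⁴] = 1 · (1 + 6·0.875000 + 6·(0.875000)² + (0.875000)³) = 1 · 11.513672.

So E[X^4] = 11.513672.


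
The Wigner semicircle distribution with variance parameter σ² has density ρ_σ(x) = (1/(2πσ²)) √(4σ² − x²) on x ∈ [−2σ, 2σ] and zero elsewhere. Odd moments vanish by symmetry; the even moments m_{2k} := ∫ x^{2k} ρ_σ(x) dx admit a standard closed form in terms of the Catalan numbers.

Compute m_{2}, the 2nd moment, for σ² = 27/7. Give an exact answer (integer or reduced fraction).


By the scaled semicircle moment identity, m_{2k} = σ^{2k} · C_k with k = 1.
C_1 = (1/(k+1)) · C(2k, k) = (1/2) · C(2, 1) = (1/2) · 2 = 1.
σ^{2k} = (σ²)^k = (27/7)^1 = 27/7.

Therefore m_{2} = σ^{2} · C_1 = (27/7) · 1 = 27/7.


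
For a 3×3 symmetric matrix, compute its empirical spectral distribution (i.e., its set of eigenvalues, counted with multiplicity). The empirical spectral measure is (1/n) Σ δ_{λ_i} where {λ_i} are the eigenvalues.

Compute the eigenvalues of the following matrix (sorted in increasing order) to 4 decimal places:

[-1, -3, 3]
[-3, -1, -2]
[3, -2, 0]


Since M is real symmetric, all three eigenvalues are real; they are the roots of det(λI − M) = λ³ − (tr M) λ² + s λ − det M, where s is the sum of the principal 2×2 minors.
tr M = -1 + (-1) + 0 = -2.
s = ((-1)·(-1) − (-3)²) + ((-1)·0 − 3²) + ((-1)·0 − (-2)²) = -8 + (-9) + (-4) = -21.
det M (expand along row 1) = (-1)·(-4) − (-3)·6 + 3·9 = 49.
Characteristic polynomial: λ³ + 2λ² − 21λ − 49 = 0.
Substitute λ = y + (tr M)/3 = y − 0.666667 to remove the quadratic term: y³ + p·y + q = 0 with p = s − (tr M)²/3 = -22.333333 and q = −2(tr M)³/27 + (tr M)·s/3 − det M = -34.407407.
Three real roots ⇒ use the trigonometric (Viète) form: r = 2√(−p/3) = 5.456902, φ = arccos(3q/(p·r)) = arccos(0.846981) = 0.560516 rad.
y_k = r·cos(φ/3 − 2πk/3) for k = 0, 1, 2 gives y = 5.361932, -1.803128, -3.558803.
λ_k = y_k − 0.666667 gives λ = 4.6953, -2.4698, -4.2255 (check: the sum is -2.0000 = tr M).

Eigenvalues sorted in increasing order: [-4.2255, -2.4698, 4.6953].


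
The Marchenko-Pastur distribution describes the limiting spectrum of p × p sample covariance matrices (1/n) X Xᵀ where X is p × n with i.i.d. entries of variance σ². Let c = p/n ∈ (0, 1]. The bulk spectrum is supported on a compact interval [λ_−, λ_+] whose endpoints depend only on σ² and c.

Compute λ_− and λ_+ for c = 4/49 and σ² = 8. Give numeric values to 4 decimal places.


c = 4/49 = 0.081633; √c = 0.285714.
λ_− = σ² (1 − √c)² = 8 · (1 − 0.285714)² = 8 · (0.714286)² = 4.081633.
λ_+ = σ² (1 + √c)² = 8 · (1 + 0.285714)² = 8 · (1.285714)² = 13.224490.

Rounded to 4 decimal places: λ_− ≈ 4.0816, λ_+ ≈ 13.2245.


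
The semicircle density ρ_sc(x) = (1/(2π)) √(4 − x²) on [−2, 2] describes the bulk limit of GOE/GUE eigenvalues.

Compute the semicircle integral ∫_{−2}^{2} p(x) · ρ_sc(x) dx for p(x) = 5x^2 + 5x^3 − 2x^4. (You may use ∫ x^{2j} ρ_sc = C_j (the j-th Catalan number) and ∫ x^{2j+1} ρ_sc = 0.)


Write p(x) = Σ a_i x^i, split into monomials and integrate each against ρ_sc separately.
Using ∫ x^{2j} ρ_sc = C_j = (1/(j+1)) C(2j, j) (Catalan numbers) and ∫ x^{2j+1} ρ_sc = 0 (odd monomials vanish by symmetry):
  i = 2 (even): a_2 · C_{1} = 5 · 1 = 5
  i = 3 (odd): ∫ x^3 ρ_sc = 0 (vanishes)
  i = 4 (even): a_4 · C_{2} = -2 · 2 = -4

Summing the contributions: ∫_{−2}^{2} p(x) ρ_sc(x) dx = 5 + (-4) = 1.


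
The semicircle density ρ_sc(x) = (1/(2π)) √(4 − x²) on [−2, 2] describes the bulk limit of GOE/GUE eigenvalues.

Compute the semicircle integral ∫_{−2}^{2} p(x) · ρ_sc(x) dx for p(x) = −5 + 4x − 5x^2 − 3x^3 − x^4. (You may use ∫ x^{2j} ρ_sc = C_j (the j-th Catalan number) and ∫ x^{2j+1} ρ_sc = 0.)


Write p(x) = Σ a_i x^i, split into monomials and integrate each against ρ_sc separately.
Using ∫ x^{2j} ρ_sc = C_j = (1/(j+1)) C(2j, j) (Catalan numbers) and ∫ x^{2j+1} ρ_sc = 0 (odd monomials vanish by symmetry):
  i = 0 (even): a_0 · C_{0} = -5 · 1 = -5
  i = 1 (odd): ∫ x^1 ρ_sc = 0 (vanishes)
  i = 2 (even): a_2 · C_{1} = -5 · 1 = -5
  i = 3 (odd): ∫ x^3 ρ_sc = 0 (vanishes)
  i = 4 (even): a_4 · C_{2} = -1 · 2 = -2

Summing the contributions: ∫_{−2}^{2} p(x) ρ_sc(x) dx = (-5) + (-5) + (-2) = -12.


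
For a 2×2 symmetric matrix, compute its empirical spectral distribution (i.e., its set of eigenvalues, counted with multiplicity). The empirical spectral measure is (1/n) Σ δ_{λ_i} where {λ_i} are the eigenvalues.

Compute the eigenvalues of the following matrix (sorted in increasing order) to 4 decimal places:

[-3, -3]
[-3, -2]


Since M is real symmetric, both eigenvalues are real; they are the roots of det(λI − M) = λ² − (tr M) λ + det M.
tr M = -3 + (-2) = -5.
det M = (-3)·(-2) − (-3)² = 6 − 9 = -3.
Characteristic polynomial: λ² + 5λ − 3 = 0.
Discriminant Δ = (tr M)² − 4·det M = 25 − (-12) = 37; √Δ = 6.082763.
λ = (tr M ± √Δ)/2 = (-5 ± 6.082763)/2, giving (tr M − √Δ)/2 = -5.5414 and (tr M + √Δ)/2 = 0.5414.

Eigenvalues sorted in increasing order: [-5.5414, 0.5414].


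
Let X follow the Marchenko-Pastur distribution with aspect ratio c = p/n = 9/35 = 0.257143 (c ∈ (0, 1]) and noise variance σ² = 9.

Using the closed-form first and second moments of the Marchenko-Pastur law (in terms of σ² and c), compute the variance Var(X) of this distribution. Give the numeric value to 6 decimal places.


Recall the MP moments m_1 = E[X] = σ² and m_2 = E[X²] = σ⁴ (1 + c).
m_1 = E[X] = σ² = 9, so m_1² = 81.
m_2 = E[X²] = σ⁴ (1 + c) = 81 · (1 + 0.257143) = 81 · 1.257143 = 101.828571.
(Note m_2 − m_1² simplifies to c · σ⁴ = 0.257143 · 81.)

Var(X) = m_2 − m_1² = 101.828571 − 81 = 20.828571.


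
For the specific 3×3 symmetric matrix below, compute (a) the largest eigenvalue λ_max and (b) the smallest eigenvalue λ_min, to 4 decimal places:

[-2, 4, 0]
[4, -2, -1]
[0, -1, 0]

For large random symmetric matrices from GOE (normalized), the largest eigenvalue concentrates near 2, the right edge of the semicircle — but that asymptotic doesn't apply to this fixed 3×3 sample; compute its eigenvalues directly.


Since M is real symmetric, all three eigenvalues are real; they are the roots of det(λI − M) = λ³ − (tr M) λ² + s λ − det M, where s is the sum of the principal 2×2 minors.
tr M = -2 + (-2) + 0 = -4.
s = ((-2)·(-2) − 4²) + ((-2)·0 − 0²) + ((-2)·0 − (-1)²) = -12 + 0 + (-1) = -13.
det M (expand along row 1) = (-2)·(-1) − 4·0 + 0·(-4) = 2.
Characteristic polynomial: λ³ + 4λ² − 13λ − 2 = 0.
Substitute λ = y + (tr M)/3 = y − 1.333333 to remove the quadratic term: y³ + p·y + q = 0 with p = s − (tr M)²/3 = -18.333333 and q = −2(tr M)³/27 + (tr M)·s/3 − det M = 20.074074.
Three real roots ⇒ use the trigonometric (Viète) form: r = 2√(−p/3) = 4.944132, φ = arccos(3q/(p·r)) = arccos(-0.664393) = 2.297478 rad.
y_k = r·cos(φ/3 − 2πk/3) for k = 0, 1, 2 gives y = 3.563780, 1.185927, -4.749707.
λ_k = y_k − 1.333333 gives λ = 2.2304, -0.1474, -6.0830 (check: the sum is -4.0000 = tr M).

Hence λ_max = 2.2304 and λ_min = -6.0830.


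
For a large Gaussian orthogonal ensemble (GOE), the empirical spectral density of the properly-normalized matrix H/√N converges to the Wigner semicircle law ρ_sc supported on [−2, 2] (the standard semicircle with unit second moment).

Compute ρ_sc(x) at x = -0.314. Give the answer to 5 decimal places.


ρ_sc(x) = (1/(2π)) √(4 − x²). With x = -0.314:
  4 − x² = 4 − (-0.314)² = 4 − 0.098596 = 3.901404.
  √(4 − x²) = 1.975197.
  1/(2π) = 0.159155.
  ρ_sc(-0.314) = 0.159155 · 1.975197 = 0.314362.

Rounded to 5 decimal places: ρ_sc(-0.314) ≈ 0.31436.


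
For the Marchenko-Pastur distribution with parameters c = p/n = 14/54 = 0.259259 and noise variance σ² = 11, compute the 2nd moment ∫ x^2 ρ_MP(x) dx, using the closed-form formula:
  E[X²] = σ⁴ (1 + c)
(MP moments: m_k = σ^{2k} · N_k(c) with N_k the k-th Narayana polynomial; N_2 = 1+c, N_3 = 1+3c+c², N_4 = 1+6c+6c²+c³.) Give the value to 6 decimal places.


E[X²] = σ⁴ (1 + c) (second MP moment). With σ² = 11 (so σ⁴ = 121) and c = 14/54 = 0.259259: E[X²] = 121 · (1 + 0.259259) = 121 · 1.259259.

So E[X^2] = 152.370370.


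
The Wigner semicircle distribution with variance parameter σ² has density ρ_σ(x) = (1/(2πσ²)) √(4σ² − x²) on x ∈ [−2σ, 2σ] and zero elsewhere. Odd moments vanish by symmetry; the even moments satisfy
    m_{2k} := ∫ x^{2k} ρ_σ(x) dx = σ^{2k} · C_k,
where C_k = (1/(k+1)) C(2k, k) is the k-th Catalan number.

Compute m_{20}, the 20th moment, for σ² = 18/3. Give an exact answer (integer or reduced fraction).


By the scaled semicircle moment identity, m_{2k} = σ^{2k} · C_k with k = 10.
C_10 = (1/(k+1)) · C(2k, k) = (1/11) · C(20, 10) = (1/11) · 184756 = 16796.
σ^{2k} = (σ²)^k = (18/3)^10 = 60466176.

Therefore m_{20} = σ^{20} · C_10 = 60466176 · 16796 = 1015589892096.


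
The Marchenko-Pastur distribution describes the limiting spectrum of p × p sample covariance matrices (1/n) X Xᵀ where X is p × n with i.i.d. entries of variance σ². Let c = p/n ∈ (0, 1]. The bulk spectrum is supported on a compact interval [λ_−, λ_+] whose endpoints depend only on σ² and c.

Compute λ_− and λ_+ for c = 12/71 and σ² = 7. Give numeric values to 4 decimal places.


c = 12/71 = 0.169014; √c = 0.411113.
λ_− = σ² (1 − √c)² = 7 · (1 − 0.411113)² = 7 · (0.588887)² = 2.427513.
λ_+ = σ² (1 + √c)² = 7 · (1 + 0.411113)² = 7 · (1.411113)² = 13.938684.

Rounded to 4 decimal places: λ_− ≈ 2.4275, λ_+ ≈ 13.9387.


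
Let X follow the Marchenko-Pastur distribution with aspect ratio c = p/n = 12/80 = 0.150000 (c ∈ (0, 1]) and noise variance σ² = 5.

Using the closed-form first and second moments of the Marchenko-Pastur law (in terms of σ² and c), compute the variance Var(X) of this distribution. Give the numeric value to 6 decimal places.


Recall the MP moments m_1 = E[X] = σ² and m_2 = E[X²] = σ⁴ (1 + c).
m_1 = E[X] = σ² = 5, so m_1² = 25.
m_2 = E[X²] = σ⁴ (1 + c) = 25 · (1 + 0.150000) = 25 · 1.150000 = 28.750000.
(Note m_2 − m_1² simplifies to c · σ⁴ = 0.150000 · 25.)

Var(X) = m_2 − m_1² = 28.750000 − 25 = 3.750000.


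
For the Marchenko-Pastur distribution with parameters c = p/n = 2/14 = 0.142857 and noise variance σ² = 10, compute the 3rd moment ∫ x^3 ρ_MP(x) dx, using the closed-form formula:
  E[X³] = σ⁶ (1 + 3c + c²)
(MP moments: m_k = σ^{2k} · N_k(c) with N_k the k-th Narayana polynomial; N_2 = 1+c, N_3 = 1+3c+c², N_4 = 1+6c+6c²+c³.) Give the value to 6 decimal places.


E[X³] = σ⁶ (1 + 3c + c²) (third MP moment). With σ² = 10 (so σ⁶ = 1000) and c = 2/14 = 0.142857: E[X³] = 1000 · (1 + 3·0.142857 + (0.142857)²) = 1000 · 1.448980.

So E[X^3] = 1448.979592.


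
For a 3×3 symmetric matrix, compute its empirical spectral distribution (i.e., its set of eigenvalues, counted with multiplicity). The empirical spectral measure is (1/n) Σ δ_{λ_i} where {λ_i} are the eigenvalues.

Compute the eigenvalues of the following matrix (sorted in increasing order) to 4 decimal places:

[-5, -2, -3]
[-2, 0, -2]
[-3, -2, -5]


Since M is real symmetric, all three eigenvalues are real; they are the roots of det(λI − M) = λ³ − (tr M) λ² + s λ − det M, where s is the sum of the principal 2×2 minors.
tr M = -5 + 0 + (-5) = -10.
s = ((-5)·0 − (-2)²) + ((-5)·(-5) − (-3)²) + (0·(-5) − (-2)²) = -4 + 16 + (-4) = 8.
det M (expand along row 1) = (-5)·(-4) − (-2)·4 + (-3)·4 = 16.
Characteristic polynomial: λ³ + 10λ² + 8λ − 16 = 0.
Substitute λ = y + (tr M)/3 = y − 3.333333 to remove the quadratic term: y³ + p·y + q = 0 with p = s − (tr M)²/3 = -25.333333 and q = −2(tr M)³/27 + (tr M)·s/3 − det M = 31.407407.
Three real roots ⇒ use the trigonometric (Viète) form: r = 2√(−p/3) = 5.811865, φ = arccos(3q/(p·r)) = arccos(-0.639949) = 2.265228 rad.
y_k = r·cos(φ/3 − 2πk/3) for k = 0, 1, 2 gives y = 4.232313, 1.333333, -5.565646.
λ_k = y_k − 3.333333 gives λ = 0.8990, -2.0000, -8.8990 (check: the sum is -10.0000 = tr M).

Eigenvalues sorted in increasing order: [-8.8990, -2.0000, 0.8990].


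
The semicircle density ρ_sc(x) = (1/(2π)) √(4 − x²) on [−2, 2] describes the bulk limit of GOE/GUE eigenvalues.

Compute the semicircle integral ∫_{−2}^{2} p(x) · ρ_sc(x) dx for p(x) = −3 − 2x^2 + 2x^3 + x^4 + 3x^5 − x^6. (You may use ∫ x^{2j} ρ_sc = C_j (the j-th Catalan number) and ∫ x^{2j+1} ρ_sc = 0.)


Write p(x) = Σ a_i x^i, split into monomials and integrate each against ρ_sc separately.
Using ∫ x^{2j} ρ_sc = C_j = (1/(j+1)) C(2j, j) (Catalan numbers) and ∫ x^{2j+1} ρ_sc = 0 (odd monomials vanish by symmetry):
  i = 0 (even): a_0 · C_{0} = -3 · 1 = -3
  i = 2 (even): a_2 · C_{1} = -2 · 1 = -2
  i = 3 (odd): ∫ x^3 ρ_sc = 0 (vanishes)
  i = 4 (even): a_4 · C_{2} = 1 · 2 = 2
  i = 5 (odd): ∫ x^5 ρ_sc = 0 (vanishes)
  i = 6 (even): a_6 · C_{3} = -1 · 5 = -5

Summing the contributions: ∫_{−2}^{2} p(x) ρ_sc(x) dx = (-3) + (-2) + 2 + (-5) = -8.


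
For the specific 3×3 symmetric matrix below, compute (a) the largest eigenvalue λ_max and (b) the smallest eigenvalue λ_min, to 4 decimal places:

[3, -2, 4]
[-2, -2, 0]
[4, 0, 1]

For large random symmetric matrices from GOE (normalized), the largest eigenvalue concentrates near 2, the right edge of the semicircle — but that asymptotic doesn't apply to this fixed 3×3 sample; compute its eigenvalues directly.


Since M is real symmetric, all three eigenvalues are real; they are the roots of det(λI − M) = λ³ − (tr M) λ² + s λ − det M, where s is the sum of the principal 2×2 minors.
tr M = 3 + (-2) + 1 = 2.
s = (3·(-2) − (-2)²) + (3·1 − 4²) + ((-2)·1 − 0²) = -10 + (-13) + (-2) = -25.
det M (expand along row 1) = 3·(-2) − (-2)·(-2) + 4·8 = 22.
Characteristic polynomial: λ³ − 2λ² − 25λ − 22 = 0.
Substitute λ = y + (tr M)/3 = y + 0.666667 to remove the quadratic term: y³ + p·y + q = 0 with p = s − (tr M)²/3 = -26.333333 and q = −2(tr M)³/27 + (tr M)·s/3 − det M = -39.259259.
Three real roots ⇒ use the trigonometric (Viète) form: r = 2√(−p/3) = 5.925463, φ = arccos(3q/(p·r)) = arccos(0.754806) = 0.715438 rad.
y_k = r·cos(φ/3 − 2πk/3) for k = 0, 1, 2 gives y = 5.757762, -1.666667, -4.091096.
λ_k = y_k + 0.666667 gives λ = 6.4244, -1.0000, -3.4244 (check: the sum is 2.0000 = tr M).

Hence λ_max = 6.4244 and λ_min = -3.4244.


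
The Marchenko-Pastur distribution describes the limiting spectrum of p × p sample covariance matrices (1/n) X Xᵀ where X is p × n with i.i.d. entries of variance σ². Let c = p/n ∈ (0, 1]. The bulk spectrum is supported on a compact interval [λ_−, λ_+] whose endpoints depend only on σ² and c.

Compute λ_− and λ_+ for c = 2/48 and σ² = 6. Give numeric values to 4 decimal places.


c = 2/48 = 0.041667; √c = 0.204124.
λ_− = σ² (1 − √c)² = 6 · (1 − 0.204124)² = 6 · (0.795876)² = 3.800510.
λ_+ = σ² (1 + √c)² = 6 · (1 + 0.204124)² = 6 · (1.204124)² = 8.699490.

Rounded to 4 decimal places: λ_− ≈ 3.8005, λ_+ ≈ 8.6995.


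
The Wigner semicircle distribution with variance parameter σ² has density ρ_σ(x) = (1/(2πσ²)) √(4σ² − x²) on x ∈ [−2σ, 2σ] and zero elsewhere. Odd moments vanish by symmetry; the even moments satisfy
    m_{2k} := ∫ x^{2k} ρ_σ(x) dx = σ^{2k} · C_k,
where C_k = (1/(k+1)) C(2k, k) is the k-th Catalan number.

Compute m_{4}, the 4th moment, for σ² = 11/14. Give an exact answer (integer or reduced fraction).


By the scaled semicircle moment identity, m_{2k} = σ^{2k} · C_k with k = 2.
C_2 = (1/(k+1)) · C(2k, k) = (1/3) · C(4, 2) = (1/3) · 6 = 2.
σ^{2k} = (σ²)^k = (11/14)^2 = 121/196.

Therefore m_{4} = σ^{4} · C_2 = (121/196) · 2 = 121/98.


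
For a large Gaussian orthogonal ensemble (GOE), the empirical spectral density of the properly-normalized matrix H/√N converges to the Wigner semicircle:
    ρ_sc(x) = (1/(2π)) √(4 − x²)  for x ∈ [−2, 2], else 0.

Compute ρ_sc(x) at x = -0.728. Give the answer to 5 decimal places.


ρ_sc(x) = (1/(2π)) √(4 − x²). With x = -0.728:
  4 − x² = 4 − (-0.728)² = 4 − 0.529984 = 3.470016.
  √(4 − x²) = 1.862798.
  1/(2π) = 0.159155.
  ρ_sc(-0.728) = 0.159155 · 1.862798 = 0.296473.

Rounded to 5 decimal places: ρ_sc(-0.728) ≈ 0.29647.


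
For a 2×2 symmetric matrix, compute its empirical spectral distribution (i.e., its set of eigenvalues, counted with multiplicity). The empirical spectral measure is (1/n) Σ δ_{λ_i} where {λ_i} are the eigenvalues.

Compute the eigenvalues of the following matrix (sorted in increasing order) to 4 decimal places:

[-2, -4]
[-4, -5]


Since M is real symmetric, both eigenvalues are real; they are the roots of det(λI − M) = λ² − (tr M) λ + det M.
tr M = -2 + (-5) = -7.
det M = (-2)·(-5) − (-4)² = 10 − 16 = -6.
Characteristic polynomial: λ² + 7λ − 6 = 0.
Discriminant Δ = (tr M)² − 4·det M = 49 − (-24) = 73; √Δ = 8.544004.
λ = (tr M ± √Δ)/2 = (-7 ± 8.544004)/2, giving (tr M − √Δ)/2 = -7.7720 and (tr M + √Δ)/2 = 0.7720.

Eigenvalues sorted in increasing order: [-7.7720, 0.7720].


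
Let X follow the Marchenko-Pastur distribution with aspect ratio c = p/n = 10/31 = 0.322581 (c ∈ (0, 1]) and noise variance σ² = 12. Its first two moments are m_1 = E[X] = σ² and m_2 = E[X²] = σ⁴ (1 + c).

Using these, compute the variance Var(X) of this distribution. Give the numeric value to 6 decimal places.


m_1 = E[X] = σ² = 12, so m_1² = 144.
m_2 = E[X²] = σ⁴ (1 + c) = 144 · (1 + 0.322581) = 144 · 1.322581 = 190.451613.
(Note m_2 − m_1² simplifies to c · σ⁴ = 0.322581 · 144.)

Var(X) = m_2 − m_1² = 190.451613 − 144 = 46.451613.


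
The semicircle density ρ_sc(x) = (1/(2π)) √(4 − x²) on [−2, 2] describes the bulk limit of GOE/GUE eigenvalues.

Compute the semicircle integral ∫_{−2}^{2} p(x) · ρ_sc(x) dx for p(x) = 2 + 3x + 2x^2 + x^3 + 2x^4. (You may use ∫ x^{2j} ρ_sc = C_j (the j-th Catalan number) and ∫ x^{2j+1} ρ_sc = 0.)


Write p(x) = Σ a_i x^i, split into monomials and integrate each against ρ_sc separately.
Using ∫ x^{2j} ρ_sc = C_j = (1/(j+1)) C(2j, j) (Catalan numbers) and ∫ x^{2j+1} ρ_sc = 0 (odd monomials vanish by symmetry):
  i = 0 (even): a_0 · C_{0} = 2 · 1 = 2
  i = 1 (odd): ∫ x^1 ρ_sc = 0 (vanishes)
  i = 2 (even): a_2 · C_{1} = 2 · 1 = 2
  i = 3 (odd): ∫ x^3 ρ_sc = 0 (vanishes)
  i = 4 (even): a_4 · C_{2} = 2 · 2 = 4

Summing the contributions: ∫_{−2}^{2} p(x) ρ_sc(x) dx = 2 + 2 + 4 = 8.


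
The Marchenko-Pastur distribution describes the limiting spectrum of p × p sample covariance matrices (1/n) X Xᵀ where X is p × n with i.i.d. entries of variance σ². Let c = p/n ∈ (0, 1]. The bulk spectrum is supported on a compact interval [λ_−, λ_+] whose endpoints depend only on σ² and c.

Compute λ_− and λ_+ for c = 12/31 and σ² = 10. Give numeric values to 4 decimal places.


c = 12/31 = 0.387097; √c = 0.622171.
λ_− = σ² (1 − √c)² = 10 · (1 − 0.622171)² = 10 · (0.377829)² = 1.427547.
λ_+ = σ² (1 + √c)² = 10 · (1 + 0.622171)² = 10 · (1.622171)² = 26.314388.

Rounded to 4 decimal places: λ_− ≈ 1.4275, λ_+ ≈ 26.3144.


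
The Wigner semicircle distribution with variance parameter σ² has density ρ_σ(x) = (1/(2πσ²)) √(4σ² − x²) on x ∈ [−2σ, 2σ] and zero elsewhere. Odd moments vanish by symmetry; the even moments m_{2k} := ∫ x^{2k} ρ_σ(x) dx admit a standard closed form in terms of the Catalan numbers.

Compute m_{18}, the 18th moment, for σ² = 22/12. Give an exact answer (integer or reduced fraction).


By the scaled semicircle moment identity, m_{2k} = σ^{2k} · C_k with k = 9.
C_9 = (1/(k+1)) · C(2k, k) = (1/10) · C(18, 9) = (1/10) · 48620 = 4862.
σ^{2k} = (σ²)^k = (22/12)^9 = 2357947691/10077696.

Therefore m_{18} = σ^{18} · C_9 = (2357947691/10077696) · 4862 = 5732170836821/5038848.


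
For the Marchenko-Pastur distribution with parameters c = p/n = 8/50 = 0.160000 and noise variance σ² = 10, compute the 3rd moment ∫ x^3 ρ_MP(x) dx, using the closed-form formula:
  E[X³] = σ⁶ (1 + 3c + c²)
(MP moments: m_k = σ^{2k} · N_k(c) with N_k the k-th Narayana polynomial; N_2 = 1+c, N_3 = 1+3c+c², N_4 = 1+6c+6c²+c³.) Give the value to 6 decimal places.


E[X³] = σ⁶ (1 + 3c + c²) (third MP moment). With σ² = 10 (so σ⁶ = 1000) and c = 8/50 = 0.160000: E[X³] = 1000 · (1 + 3·0.160000 + (0.160000)²) = 1000 · 1.505600.

So E[X^3] = 1505.600000.


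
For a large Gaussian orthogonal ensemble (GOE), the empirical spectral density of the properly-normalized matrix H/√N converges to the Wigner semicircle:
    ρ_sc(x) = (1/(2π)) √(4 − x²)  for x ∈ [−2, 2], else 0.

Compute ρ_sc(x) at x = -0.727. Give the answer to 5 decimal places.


ρ_sc(x) = (1/(2π)) √(4 − x²). With x = -0.727:
  4 − x² = 4 − (-0.727)² = 4 − 0.528529 = 3.471471.
  √(4 − x²) = 1.863188.
  1/(2π) = 0.159155.
  ρ_sc(-0.727) = 0.159155 · 1.863188 = 0.296536.

Rounded to 5 decimal places: ρ_sc(-0.727) ≈ 0.29654.


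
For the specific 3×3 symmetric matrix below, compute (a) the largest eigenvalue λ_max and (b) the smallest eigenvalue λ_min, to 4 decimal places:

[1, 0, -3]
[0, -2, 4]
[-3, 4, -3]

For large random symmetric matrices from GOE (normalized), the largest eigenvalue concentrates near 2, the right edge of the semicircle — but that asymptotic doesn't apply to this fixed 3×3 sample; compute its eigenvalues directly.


Since M is real symmetric, all three eigenvalues are real; they are the roots of det(λI − M) = λ³ − (tr M) λ² + s λ − det M, where s is the sum of the principal 2×2 minors.
tr M = 1 + (-2) + (-3) = -4.
s = (1·(-2) − 0²) + (1·(-3) − (-3)²) + ((-2)·(-3) − 4²) = -2 + (-12) + (-10) = -24.
det M (expand along row 1) = 1·(-10) − 0·12 + (-3)·(-6) = 8.
Characteristic polynomial: λ³ + 4λ² − 24λ − 8 = 0.
Substitute λ = y + (tr M)/3 = y − 1.333333 to remove the quadratic term: y³ + p·y + q = 0 with p = s − (tr M)²/3 = -29.333333 and q = −2(tr M)³/27 + (tr M)·s/3 − det M = 28.740741.
Three real roots ⇒ use the trigonometric (Viète) form: r = 2√(−p/3) = 6.253888, φ = arccos(3q/(p·r)) = arccos(-0.470011) = 2.060099 rad.
y_k = r·cos(φ/3 − 2πk/3) for k = 0, 1, 2 gives y = 4.836397, 1.015499, -5.851896.
λ_k = y_k − 1.333333 gives λ = 3.5031, -0.3178, -7.1852 (check: the sum is -4.0000 = tr M).

Hence λ_max = 3.5031 and λ_min = -7.1852.


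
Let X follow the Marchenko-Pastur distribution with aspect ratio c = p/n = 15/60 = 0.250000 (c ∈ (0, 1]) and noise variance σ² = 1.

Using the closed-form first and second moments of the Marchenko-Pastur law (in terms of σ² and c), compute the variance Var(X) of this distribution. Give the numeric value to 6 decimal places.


Recall the MP moments m_1 = E[X] = σ² and m_2 = E[X²] = σ⁴ (1 + c).
m_1 = E[X] = σ² = 1, so m_1² = 1.
m_2 = E[X²] = σ⁴ (1 + c) = 1 · (1 + 0.250000) = 1 · 1.250000 = 1.250000.
(Note m_2 − m_1² simplifies to c · σ⁴ = 0.250000 · 1.)

Var(X) = m_2 − m_1² = 1.250000 − 1 = 0.250000.


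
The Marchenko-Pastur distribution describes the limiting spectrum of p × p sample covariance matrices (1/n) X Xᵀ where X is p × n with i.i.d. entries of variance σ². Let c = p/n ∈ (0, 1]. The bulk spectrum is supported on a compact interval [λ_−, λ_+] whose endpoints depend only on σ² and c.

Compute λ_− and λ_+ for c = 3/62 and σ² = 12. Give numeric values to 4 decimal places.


c = 3/62 = 0.048387; √c = 0.219971.
λ_− = σ² (1 − √c)² = 12 · (1 − 0.219971)² = 12 · (0.780029)² = 7.301349.
λ_+ = σ² (1 + √c)² = 12 · (1 + 0.219971)² = 12 · (1.219971)² = 17.859941.

Rounded to 4 decimal places: λ_− ≈ 7.3013, λ_+ ≈ 17.8599.


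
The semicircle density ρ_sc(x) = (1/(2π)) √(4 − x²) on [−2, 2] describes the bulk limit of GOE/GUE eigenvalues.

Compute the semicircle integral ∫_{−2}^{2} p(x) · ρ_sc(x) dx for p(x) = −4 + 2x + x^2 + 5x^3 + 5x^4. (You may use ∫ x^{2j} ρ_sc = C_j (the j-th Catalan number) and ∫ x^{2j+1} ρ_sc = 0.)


Write p(x) = Σ a_i x^i, split into monomials and integrate each against ρ_sc separately.
Using ∫ x^{2j} ρ_sc = C_j = (1/(j+1)) C(2j, j) (Catalan numbers) and ∫ x^{2j+1} ρ_sc = 0 (odd monomials vanish by symmetry):
  i = 0 (even): a_0 · C_{0} = -4 · 1 = -4
  i = 1 (odd): ∫ x^1 ρ_sc = 0 (vanishes)
  i = 2 (even): a_2 · C_{1} = 1 · 1 = 1
  i = 3 (odd): ∫ x^3 ρ_sc = 0 (vanishes)
  i = 4 (even): a_4 · C_{2} = 5 · 2 = 10

Summing the contributions: ∫_{−2}^{2} p(x) ρ_sc(x) dx = (-4) + 1 + 10 = 7.


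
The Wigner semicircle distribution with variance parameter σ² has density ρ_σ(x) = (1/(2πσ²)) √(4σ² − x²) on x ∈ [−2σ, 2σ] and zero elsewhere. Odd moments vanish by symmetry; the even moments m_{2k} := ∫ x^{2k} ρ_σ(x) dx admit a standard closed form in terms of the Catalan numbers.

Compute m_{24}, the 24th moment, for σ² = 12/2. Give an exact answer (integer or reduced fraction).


By the scaled semicircle moment identity, m_{2k} = σ^{2k} · C_k with k = 12.
C_12 = (1/(k+1)) · C(2k, k) = (1/13) · C(24, 12) = (1/13) · 2704156 = 208012.
σ^{2k} = (σ²)^k = (12/2)^12 = 2176782336.

Therefore m_{24} = σ^{24} · C_12 = 2176782336 · 208012 = 452796847276032.


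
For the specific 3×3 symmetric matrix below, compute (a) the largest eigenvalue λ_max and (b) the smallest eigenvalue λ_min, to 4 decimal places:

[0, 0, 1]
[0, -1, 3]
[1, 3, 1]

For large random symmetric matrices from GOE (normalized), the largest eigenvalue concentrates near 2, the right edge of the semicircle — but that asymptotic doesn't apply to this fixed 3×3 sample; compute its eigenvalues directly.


Since M is real symmetric, all three eigenvalues are real; they are the roots of det(λI − M) = λ³ − (tr M) λ² + s λ − det M, where s is the sum of the principal 2×2 minors.
tr M = 0 + (-1) + 1 = 0.
s = (0·(-1) − 0²) + (0·1 − 1²) + ((-1)·1 − 3²) = 0 + (-1) + (-10) = -11.
det M (expand along row 1) = 0·(-10) − 0·(-3) + 1·1 = 1.
Characteristic polynomial: λ³ − 11λ − 1 = 0.
Substitute λ = y + (tr M)/3 = y + 0.000000 to remove the quadratic term: y³ + p·y + q = 0 with p = s − (tr M)²/3 = -11.000000 and q = −2(tr M)³/27 + (tr M)·s/3 − det M = -1.000000.
Three real roots ⇒ use the trigonometric (Viète) form: r = 2√(−p/3) = 3.829708, φ = arccos(3q/(p·r)) = arccos(0.071214) = 1.499522 rad.
y_k = r·cos(φ/3 − 2πk/3) for k = 0, 1, 2 gives y = 3.361178, -0.090978, -3.270200.
λ_k = y_k + 0.000000 gives λ = 3.3612, -0.0910, -3.2702 (check: the sum is 0.0000 = tr M).

Hence λ_max = 3.3612 and λ_min = -3.2702.


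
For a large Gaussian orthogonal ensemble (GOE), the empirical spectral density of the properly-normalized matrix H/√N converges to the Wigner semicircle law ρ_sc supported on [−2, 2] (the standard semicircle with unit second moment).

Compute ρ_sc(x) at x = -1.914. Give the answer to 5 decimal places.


ρ_sc(x) = (1/(2π)) √(4 − x²). With x = -1.914:
  4 − x² = 4 − (-1.914)² = 4 − 3.663396 = 0.336604.
  √(4 − x²) = 0.580176.
  1/(2π) = 0.159155.
  ρ_sc(-1.914) = 0.159155 · 0.580176 = 0.092338.

Rounded to 5 decimal places: ρ_sc(-1.914) ≈ 0.09234.


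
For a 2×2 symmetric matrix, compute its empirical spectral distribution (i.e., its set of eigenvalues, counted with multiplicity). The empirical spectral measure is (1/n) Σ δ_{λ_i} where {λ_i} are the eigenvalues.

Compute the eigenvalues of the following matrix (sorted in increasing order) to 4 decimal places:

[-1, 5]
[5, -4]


Since M is real symmetric, both eigenvalues are real; they are the roots of det(λI − M) = λ² − (tr M) λ + det M.
tr M = -1 + (-4) = -5.
det M = (-1)·(-4) − 5² = 4 − 25 = -21.
Characteristic polynomial: λ² + 5λ − 21 = 0.
Discriminant Δ = (tr M)² − 4·det M = 25 − (-84) = 109; √Δ = 10.440307.
λ = (tr M ± √Δ)/2 = (-5 ± 10.440307)/2, giving (tr M − √Δ)/2 = -7.7202 and (tr M + √Δ)/2 = 2.7202.

Eigenvalues sorted in increasing order: [-7.7202, 2.7202].


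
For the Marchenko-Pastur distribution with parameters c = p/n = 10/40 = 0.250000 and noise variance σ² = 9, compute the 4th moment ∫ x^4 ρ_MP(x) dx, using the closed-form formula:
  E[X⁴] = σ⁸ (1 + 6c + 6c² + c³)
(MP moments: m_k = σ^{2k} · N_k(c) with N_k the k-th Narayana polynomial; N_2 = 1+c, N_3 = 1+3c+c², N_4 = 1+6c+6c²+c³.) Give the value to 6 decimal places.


E[X⁴] = σ⁸ (1 + 6c + 6c² + c³) (fourth MP moment). With σ² = 9 (so σ⁸ = 6561) and c = 10/40 = 0.250000: E[X⁴] = 6561 · (1 + 6·0.250000 + 6·(0.250000)² + (0.250000)³) = 6561 · 2.890625.

So E[X^4] = 18965.390625.


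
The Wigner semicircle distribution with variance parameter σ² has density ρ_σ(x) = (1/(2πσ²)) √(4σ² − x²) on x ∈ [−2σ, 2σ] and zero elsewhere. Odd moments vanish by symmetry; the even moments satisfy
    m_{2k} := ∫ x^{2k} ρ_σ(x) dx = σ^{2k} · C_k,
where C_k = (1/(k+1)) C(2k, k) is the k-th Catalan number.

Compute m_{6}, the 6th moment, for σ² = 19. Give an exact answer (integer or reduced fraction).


By the scaled semicircle moment identity, m_{2k} = σ^{2k} · C_k with k = 3.
C_3 = (1/(k+1)) · C(2k, k) = (1/4) · C(6, 3) = (1/4) · 20 = 5.
σ^{2k} = (σ²)^k = (19)^3 = 6859.

Therefore m_{6} = σ^{6} · C_3 = 6859 · 5 = 34295.


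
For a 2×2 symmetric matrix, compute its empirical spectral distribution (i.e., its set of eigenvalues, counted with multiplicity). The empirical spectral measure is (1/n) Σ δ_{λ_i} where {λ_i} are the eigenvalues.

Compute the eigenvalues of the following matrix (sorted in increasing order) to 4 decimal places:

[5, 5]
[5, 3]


Since M is real symmetric, both eigenvalues are real; they are the roots of det(λI − M) = λ² − (tr M) λ + det M.
tr M = 5 + 3 = 8.
det M = 5·3 − 5² = 15 − 25 = -10.
Characteristic polynomial: λ² − 8λ − 10 = 0.
Discriminant Δ = (tr M)² − 4·det M = 64 − (-40) = 104; √Δ = 10.198039.
λ = (tr M ± √Δ)/2 = (8 ± 10.198039)/2, giving (tr M − √Δ)/2 = -1.0990 and (tr M + √Δ)/2 = 9.0990.

Eigenvalues sorted in increasing order: [-1.0990, 9.0990].


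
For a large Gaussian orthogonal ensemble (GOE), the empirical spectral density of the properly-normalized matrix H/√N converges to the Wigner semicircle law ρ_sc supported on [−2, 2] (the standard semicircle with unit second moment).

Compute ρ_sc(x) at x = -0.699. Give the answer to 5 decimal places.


ρ_sc(x) = (1/(2π)) √(4 − x²). With x = -0.699:
  4 − x² = 4 − (-0.699)² = 4 − 0.488601 = 3.511399.
  √(4 − x²) = 1.873873.
  1/(2π) = 0.159155.
  ρ_sc(-0.699) = 0.159155 · 1.873873 = 0.298236.

Rounded to 5 decimal places: ρ_sc(-0.699) ≈ 0.29824.


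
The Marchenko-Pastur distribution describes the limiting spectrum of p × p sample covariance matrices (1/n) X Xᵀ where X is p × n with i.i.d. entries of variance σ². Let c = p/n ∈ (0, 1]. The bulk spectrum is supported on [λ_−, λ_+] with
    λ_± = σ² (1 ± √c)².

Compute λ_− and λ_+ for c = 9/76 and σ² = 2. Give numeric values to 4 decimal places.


c = 9/76 = 0.118421; √c = 0.344124.
λ_− = σ² (1 − √c)² = 2 · (1 − 0.344124)² = 2 · (0.655876)² = 0.860348.
λ_+ = σ² (1 + √c)² = 2 · (1 + 0.344124)² = 2 · (1.344124)² = 3.613337.

Rounded to 4 decimal places: λ_− ≈ 0.8603, λ_+ ≈ 3.6133.


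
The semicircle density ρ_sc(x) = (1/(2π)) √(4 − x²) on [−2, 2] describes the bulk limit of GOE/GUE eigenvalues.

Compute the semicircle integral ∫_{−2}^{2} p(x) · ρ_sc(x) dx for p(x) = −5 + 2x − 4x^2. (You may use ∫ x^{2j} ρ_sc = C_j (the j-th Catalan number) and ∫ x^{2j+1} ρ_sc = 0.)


Write p(x) = Σ a_i x^i, split into monomials and integrate each against ρ_sc separately.
Using ∫ x^{2j} ρ_sc = C_j = (1/(j+1)) C(2j, j) (Catalan numbers) and ∫ x^{2j+1} ρ_sc = 0 (odd monomials vanish by symmetry):
  i = 0 (even): a_0 · C_{0} = -5 · 1 = -5
  i = 1 (odd): ∫ x^1 ρ_sc = 0 (vanishes)
  i = 2 (even): a_2 · C_{1} = -4 · 1 = -4

Summing the contributions: ∫_{−2}^{2} p(x) ρ_sc(x) dx = (-5) + (-4) = -9.


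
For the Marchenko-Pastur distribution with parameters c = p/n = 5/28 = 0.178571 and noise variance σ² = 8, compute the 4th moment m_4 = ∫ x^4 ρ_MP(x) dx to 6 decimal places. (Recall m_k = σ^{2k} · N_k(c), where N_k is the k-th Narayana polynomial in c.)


E[X⁴] = σ⁸ (1 + 6c + 6c² + c³) (fourth MP moment). With σ² = 8 (so σ⁸ = 4096) and c = 5/28 = 0.178571: E[X⁴] = 4096 · (1 + 6·0.178571 + 6·(0.178571)² + (0.178571)³) = 4096 · 2.268449.

So E[X^4] = 9291.568513.


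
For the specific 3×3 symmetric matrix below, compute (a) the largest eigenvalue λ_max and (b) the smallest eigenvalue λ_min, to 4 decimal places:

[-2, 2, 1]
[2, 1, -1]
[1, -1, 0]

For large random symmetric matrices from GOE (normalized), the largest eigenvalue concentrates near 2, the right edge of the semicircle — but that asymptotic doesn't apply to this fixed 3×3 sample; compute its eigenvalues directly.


Since M is real symmetric, all three eigenvalues are real; they are the roots of det(λI − M) = λ³ − (tr M) λ² + s λ − det M, where s is the sum of the principal 2×2 minors.
tr M = -2 + 1 + 0 = -1.
s = ((-2)·1 − 2²) + ((-2)·0 − 1²) + (1·0 − (-1)²) = -6 + (-1) + (-1) = -8.
det M (expand along row 1) = (-2)·(-1) − 2·1 + 1·(-3) = -3.
Characteristic polynomial: λ³ + λ² − 8λ + 3 = 0.
Substitute λ = y + (tr M)/3 = y − 0.333333 to remove the quadratic term: y³ + p·y + q = 0 with p = s − (tr M)²/3 = -8.333333 and q = −2(tr M)³/27 + (tr M)·s/3 − det M = 5.740741.
Three real roots ⇒ use the trigonometric (Viète) form: r = 2√(−p/3) = 3.333333, φ = arccos(3q/(p·r)) = arccos(-0.620000) = 2.239539 rad.
y_k = r·cos(φ/3 − 2πk/3) for k = 0, 1, 2 gives y = 2.446871, 0.736909, -3.183780.
λ_k = y_k − 0.333333 gives λ = 2.1135, 0.4036, -3.5171 (check: the sum is -1.0000 = tr M).

Hence λ_max = 2.1135 and λ_min = -3.5171.


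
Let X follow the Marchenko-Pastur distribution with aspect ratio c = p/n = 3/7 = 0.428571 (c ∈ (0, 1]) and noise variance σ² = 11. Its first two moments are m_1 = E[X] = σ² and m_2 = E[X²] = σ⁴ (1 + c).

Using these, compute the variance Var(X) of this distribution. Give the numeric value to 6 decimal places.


m_1 = E[X] = σ² = 11, so m_1² = 121.
m_2 = E[X²] = σ⁴ (1 + c) = 121 · (1 + 0.428571) = 121 · 1.428571 = 172.857143.
(Note m_2 − m_1² simplifies to c · σ⁴ = 0.428571 · 121.)

Var(X) = m_2 − m_1² = 172.857143 − 121 = 51.857143.
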